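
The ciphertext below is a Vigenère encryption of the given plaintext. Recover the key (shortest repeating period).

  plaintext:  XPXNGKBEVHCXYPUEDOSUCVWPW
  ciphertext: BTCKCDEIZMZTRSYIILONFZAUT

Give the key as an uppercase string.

  i= 0: B-X =  4 → E
  i= 1: T-P =  4 → E
  i= 2: C-X =  5 → F
  i= 3: K-N = 23 → X
  i= 4: C-G = 22 → W
  i= 5: D-K = 19 → T
  i= 6: E-B =  3 → D
  i= 7: I-E =  4 → E
  i= 8: Z-V =  4 → E
  i= 9: M-H =  5 → F
  i=10: Z-C = 23 → X
  i=11: T-X = 22 → W
  i=12: R-Y = 19 → T
  i=13: S-P =  3 → D
  i=14: Y-U =  4 → E
  i=15: I-E =  4 → E
  i=16: I-D =  5 → F
  i=17: L-O = 23 → X
  i=18: O-S = 22 → W
  i=19: N-U = 19 → T
  i=20: F-C =  3 → D
  i=21: Z-V =  4 → E
  i=22: A-W =  4 → E
  i=23: U-P =  5 → F
  i=24: T-W = 23 → X
  shifts repeat with period 7: EEFXWTD

EEFXWTD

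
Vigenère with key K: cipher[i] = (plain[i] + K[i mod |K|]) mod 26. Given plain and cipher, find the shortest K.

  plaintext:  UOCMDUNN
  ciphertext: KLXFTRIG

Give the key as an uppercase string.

  i= 0: K-U = 16 → Q
  i= 1: L-O = 23 → X
  i= 2: X-C = 21 → V
  i= 3: F-M = 19 → T
  i= 4: T-D = 16 → Q
  i= 5: R-U = 23 → X
  i= 6: I-N = 21 → V
  i= 7: G-N = 19 → T
  shifts repeat with period 4: QXVT

QXVT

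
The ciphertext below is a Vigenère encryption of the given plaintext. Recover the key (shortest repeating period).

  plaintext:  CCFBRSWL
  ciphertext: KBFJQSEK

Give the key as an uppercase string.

  i= 0: K-C =  8 → I
  i= 1: B-C = 25 → Z
  i= 2: F-F =  0 → A
  i= 3: J-B =  8 → I
  i= 4: Q-R = 25 → Z
  i= 5: S-S =  0 → A
  i= 6: E-W =  8 → I
  i= 7: K-L = 25 → Z
  shifts repeat with period 3: IZA

IZA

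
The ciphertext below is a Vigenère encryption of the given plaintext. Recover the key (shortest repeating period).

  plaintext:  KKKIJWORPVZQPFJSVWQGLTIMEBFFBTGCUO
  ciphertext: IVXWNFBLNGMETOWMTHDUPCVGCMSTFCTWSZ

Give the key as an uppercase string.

  i= 0: I-K = 24 → Y
  i= 1: V-K = 11 → L
  i= 2: X-K = 13 → N
  i= 3: W-I = 14 → O
  i= 4: N-J =  4 → E
  i= 5: F-W =  9 → J
  i= 6: B-O = 13 → N
  i= 7: L-R = 20 → U
  i= 8: N-P = 24 → Y
  i= 9: G-V = 11 → L
  i=10: M-Z = 13 → N
  i=11: E-Q = 14 → O
  i=12: T-P =  4 → E
  i=13: O-F =  9 → J
  i=14: W-J = 13 → N
  i=15: M-S = 20 → U
  i=16: T-V = 24 → Y
  i=17: H-W = 11 → L
  i=18: D-Q = 13 → N
  i=19: U-G = 14 → O
  i=20: P-L =  4 → E
  i=21: C-T =  9 → J
  i=22: V-I = 13 → N
  i=23: G-M = 20 → U
  i=24: C-E = 24 → Y
  i=25: M-B = 11 → L
  i=26: S-F = 13 → N
  i=27: T-F = 14 → O
  i=28: F-B =  4 → E
  i=29: C-T =  9 → J
  i=30: T-G = 13 → N
  i=31: W-C = 20 → U
  i=32: S-U = 24 → Y
  i=33: Z-O = 11 → L
  shifts repeat with period 8: YLNOEJNU

YLNOEJNU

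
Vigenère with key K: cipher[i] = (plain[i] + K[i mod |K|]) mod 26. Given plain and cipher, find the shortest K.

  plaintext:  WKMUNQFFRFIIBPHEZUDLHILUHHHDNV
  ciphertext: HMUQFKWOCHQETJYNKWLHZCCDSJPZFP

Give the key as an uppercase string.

  i= 0: H-W = 11 → L
  i= 1: M-K =  2 → C
  i= 2: U-M =  8 → I
  i= 3: Q-U = 22 → W
  i= 4: F-N = 18 → S
  i= 5: K-Q = 20 → U
  i= 6: W-F = 17 → R
  i= 7: O-F =  9 → J
  i= 8: C-R = 11 → L
  i= 9: H-F =  2 → C
  i=10: Q-I =  8 → I
  i=11: E-I = 22 → W
  i=12: T-B = 18 → S
  i=13: J-P = 20 → U
  i=14: Y-H = 17 → R
  i=15: N-E =  9 → J
  i=16: K-Z = 11 → L
  i=17: W-U =  2 → C
  i=18: L-D =  8 → I
  i=19: H-L = 22 → W
  i=20: Z-H = 18 → S
  i=21: C-I = 20 → U
  i=22: C-L = 17 → R
  i=23: D-U =  9 → J
  i=24: S-H = 11 → L
  i=25: J-H =  2 → C
  i=26: P-H =  8 → I
  i=27: Z-D = 22 → W
  i=28: F-N = 18 → S
  i=29: P-V = 20 → U
  shifts repeat with period 8: LCIWSURJ

LCIWSURJ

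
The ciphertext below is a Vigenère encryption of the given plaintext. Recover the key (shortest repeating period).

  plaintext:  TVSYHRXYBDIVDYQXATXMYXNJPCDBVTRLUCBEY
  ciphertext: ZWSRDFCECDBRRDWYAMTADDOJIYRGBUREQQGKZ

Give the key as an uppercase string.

GBATWOF

  i= 0: Z-T =  6 → G
  i= 1: W-V =  1 → B
  i= 2: S-S =  0 → A
  i= 3: R-Y = 19 → T
  i= 4: D-H = 22 → W
  i= 5: F-R = 14 → O
  i= 6: C-X =  5 → F
  i= 7: E-Y =  6 → G
  i= 8: C-B =  1 → B
  i= 9: D-D =  0 → A
  i=10: B-I = 19 → T
  i=11: R-V = 22 → W
  i=12: R-D = 14 → O
  i=13: D-Y =  5 → F
  i=14: W-Q =  6 → G
  i=15: Y-X =  1 → B
  i=16: A-A =  0 → A
  i=17: M-T = 19 → T
  i=18: T-X = 22 → W
  i=19: A-M = 14 → O
  i=20: D-Y =  5 → F
  i=21: D-X =  6 → G
  i=22: O-N =  1 → B
  i=23: J-J =  0 → A
  i=24: I-P = 19 → T
  i=25: Y-C = 22 → W
  i=26: R-D = 14 → O
  i=27: G-B =  5 → F
  i=28: B-V =  6 → G
  i=29: U-T =  1 → B
  i=30: R-R =  0 → A
  i=31: E-L = 19 → T
  i=32: Q-U = 22 → W
  i=33: Q-C = 14 → O
  i=34: G-B =  5 → F
  i=35: K-E =  6 → G
  i=36: Z-Y =  1 → B
  shifts repeat with period 7: GBATWOF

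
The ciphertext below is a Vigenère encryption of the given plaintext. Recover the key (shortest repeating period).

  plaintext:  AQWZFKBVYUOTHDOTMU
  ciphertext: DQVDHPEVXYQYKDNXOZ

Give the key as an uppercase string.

DAZECF

  i= 0: D-A =  3 → D
  i= 1: Q-Q =  0 → A
  i= 2: V-W = 25 → Z
  i= 3: D-Z =  4 → E
  i= 4: H-F =  2 → C
  i= 5: P-K =  5 → F
  i= 6: E-B =  3 → D
  i= 7: V-V =  0 → A
  i= 8: X-Y = 25 → Z
  i= 9: Y-U =  4 → E
  i=10: Q-O =  2 → C
  i=11: Y-T =  5 → F
  i=12: K-H =  3 → D
  i=13: D-D =  0 → A
  i=14: N-O = 25 → Z
  i=15: X-T =  4 → E
  i=16: O-M =  2 → C
  i=17: Z-U =  5 → F
  shifts repeat with period 6: DAZECF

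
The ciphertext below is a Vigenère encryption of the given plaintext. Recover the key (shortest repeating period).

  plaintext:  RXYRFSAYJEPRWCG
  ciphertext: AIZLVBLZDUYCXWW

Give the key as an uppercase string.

JLBUQ

  i= 0: A-R =  9 → J
  i= 1: I-X = 11 → L
  i= 2: Z-Y =  1 → B
  i= 3: L-R = 20 → U
  i= 4: V-F = 16 → Q
  i= 5: B-S =  9 → J
  i= 6: L-A = 11 → L
  i= 7: Z-Y =  1 → B
  i= 8: D-J = 20 → U
  i= 9: U-E = 16 → Q
  i=10: Y-P =  9 → J
  i=11: C-R = 11 → L
  i=12: X-W =  1 → B
  i=13: W-C = 20 → U
  i=14: W-G = 16 → Q
  shifts repeat with period 5: JLBUQ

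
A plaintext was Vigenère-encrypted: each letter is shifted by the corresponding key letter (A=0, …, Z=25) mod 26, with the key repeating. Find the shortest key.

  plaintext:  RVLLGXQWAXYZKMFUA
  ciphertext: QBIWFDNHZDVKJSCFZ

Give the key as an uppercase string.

  i= 0: Q-R = 25 → Z
  i= 1: B-V =  6 → G
  i= 2: I-L = 23 → X
  i= 3: W-L = 11 → L
  i= 4: F-G = 25 → Z
  i= 5: D-X =  6 → G
  i= 6: N-Q = 23 → X
  i= 7: H-W = 11 → L
  i= 8: Z-A = 25 → Z
  i= 9: D-X =  6 → G
  i=10: V-Y = 23 → X
  i=11: K-Z = 11 → L
  i=12: J-K = 25 → Z
  i=13: S-M =  6 → G
  i=14: C-F = 23 → X
  i=15: F-U = 11 → L
  i=16: Z-A = 25 → Z
  shifts repeat with period 4: ZGXL

ZGXL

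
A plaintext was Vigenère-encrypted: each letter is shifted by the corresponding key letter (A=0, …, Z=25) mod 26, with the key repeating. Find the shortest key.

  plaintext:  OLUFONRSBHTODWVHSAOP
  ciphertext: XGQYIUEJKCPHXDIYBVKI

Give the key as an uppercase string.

JVWTUHNR

  i= 0: X-O =  9 → J
  i= 1: G-L = 21 → V
  i= 2: Q-U = 22 → W
  i= 3: Y-F = 19 → T
  i= 4: I-O = 20 → U
  i= 5: U-N =  7 → H
  i= 6: E-R = 13 → N
  i= 7: J-S = 17 → R
  i= 8: K-B =  9 → J
  i= 9: C-H = 21 → V
  i=10: P-T = 22 → W
  i=11: H-O = 19 → T
  i=12: X-D = 20 → U
  i=13: D-W =  7 → H
  i=14: I-V = 13 → N
  i=15: Y-H = 17 → R
  i=16: B-S =  9 → J
  i=17: V-A = 21 → V
  i=18: K-O = 22 → W
  i=19: I-P = 19 → T
  shifts repeat with period 8: JVWTUHNR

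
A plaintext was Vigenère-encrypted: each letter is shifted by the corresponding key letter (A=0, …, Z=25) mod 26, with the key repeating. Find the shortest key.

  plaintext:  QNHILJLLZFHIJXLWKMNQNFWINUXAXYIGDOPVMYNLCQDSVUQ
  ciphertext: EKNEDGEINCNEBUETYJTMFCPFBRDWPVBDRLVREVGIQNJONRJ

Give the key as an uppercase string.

  i= 0: E-Q = 14 → O
  i= 1: K-N = 23 → X
  i= 2: N-H =  6 → G
  i= 3: E-I = 22 → W
  i= 4: D-L = 18 → S
  i= 5: G-J = 23 → X
  i= 6: E-L = 19 → T
  i= 7: I-L = 23 → X
  i= 8: N-Z = 14 → O
  i= 9: C-F = 23 → X
  i=10: N-H =  6 → G
  i=11: E-I = 22 → W
  i=12: B-J = 18 → S
  i=13: U-X = 23 → X
  i=14: E-L = 19 → T
  i=15: T-W = 23 → X
  i=16: Y-K = 14 → O
  i=17: J-M = 23 → X
  i=18: T-N =  6 → G
  i=19: M-Q = 22 → W
  i=20: F-N = 18 → S
  i=21: C-F = 23 → X
  i=22: P-W = 19 → T
  i=23: F-I = 23 → X
  i=24: B-N = 14 → O
  i=25: R-U = 23 → X
  i=26: D-X =  6 → G
  i=27: W-A = 22 → W
  i=28: P-X = 18 → S
  i=29: V-Y = 23 → X
  i=30: B-I = 19 → T
  i=31: D-G = 23 → X
  i=32: R-D = 14 → O
  i=33: L-O = 23 → X
  i=34: V-P =  6 → G
  i=35: R-V = 22 → W
  i=36: E-M = 18 → S
  i=37: V-Y = 23 → X
  i=38: G-N = 19 → T
  i=39: I-L = 23 → X
  i=40: Q-C = 14 → O
  i=41: N-Q = 23 → X
  i=42: J-D =  6 → G
  i=43: O-S = 22 → W
  i=44: N-V = 18 → S
  i=45: R-U = 23 → X
  i=46: J-Q = 19 → T
  shifts repeat with period 8: OXGWSXTX

OXGWSXTX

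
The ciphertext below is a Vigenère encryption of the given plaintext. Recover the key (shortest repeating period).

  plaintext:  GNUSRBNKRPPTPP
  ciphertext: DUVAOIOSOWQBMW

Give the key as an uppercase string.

  i= 0: D-G = 23 → X
  i= 1: U-N =  7 → H
  i= 2: V-U =  1 → B
  i= 3: A-S =  8 → I
  i= 4: O-R = 23 → X
  i= 5: I-B =  7 → H
  i= 6: O-N =  1 → B
  i= 7: S-K =  8 → I
  i= 8: O-R = 23 → X
  i= 9: W-P =  7 → H
  i=10: Q-P =  1 → B
  i=11: B-T =  8 → I
  i=12: M-P = 23 → X
  i=13: W-P =  7 → H
  shifts repeat with period 4: XHBI

XHBI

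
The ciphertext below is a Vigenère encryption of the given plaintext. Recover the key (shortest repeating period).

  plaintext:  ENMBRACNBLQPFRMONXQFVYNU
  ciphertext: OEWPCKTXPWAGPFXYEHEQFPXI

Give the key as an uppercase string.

  i= 0: O-E = 10 → K
  i= 1: E-N = 17 → R
  i= 2: W-M = 10 → K
  i= 3: P-B = 14 → O
  i= 4: C-R = 11 → L
  i= 5: K-A = 10 → K
  i= 6: T-C = 17 → R
  i= 7: X-N = 10 → K
  i= 8: P-B = 14 → O
  i= 9: W-L = 11 → L
  i=10: A-Q = 10 → K
  i=11: G-P = 17 → R
  i=12: P-F = 10 → K
  i=13: F-R = 14 → O
  i=14: X-M = 11 → L
  i=15: Y-O = 10 → K
  i=16: E-N = 17 → R
  i=17: H-X = 10 → K
  i=18: E-Q = 14 → O
  i=19: Q-F = 11 → L
  i=20: F-V = 10 → K
  i=21: P-Y = 17 → R
  i=22: X-N = 10 → K
  i=23: I-U = 14 → O
  shifts repeat with period 5: KRKOL

KRKOL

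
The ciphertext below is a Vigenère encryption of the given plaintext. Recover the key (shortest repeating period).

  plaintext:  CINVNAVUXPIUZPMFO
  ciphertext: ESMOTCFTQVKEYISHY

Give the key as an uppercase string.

  i= 0: E-C =  2 → C
  i= 1: S-I = 10 → K
  i= 2: M-N = 25 → Z
  i= 3: O-V = 19 → T
  i= 4: T-N =  6 → G
  i= 5: C-A =  2 → C
  i= 6: F-V = 10 → K
  i= 7: T-U = 25 → Z
  i= 8: Q-X = 19 → T
  i= 9: V-P =  6 → G
  i=10: K-I =  2 → C
  i=11: E-U = 10 → K
  i=12: Y-Z = 25 → Z
  i=13: I-P = 19 → T
  i=14: S-M =  6 → G
  i=15: H-F =  2 → C
  i=16: Y-O = 10 → K
  shifts repeat with period 5: CKZTG

CKZTG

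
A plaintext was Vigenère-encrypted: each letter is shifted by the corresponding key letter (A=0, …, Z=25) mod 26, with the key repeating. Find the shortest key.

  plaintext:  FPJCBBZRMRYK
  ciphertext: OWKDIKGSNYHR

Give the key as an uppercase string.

  i= 0: O-F =  9 → J
  i= 1: W-P =  7 → H
  i= 2: K-J =  1 → B
  i= 3: D-C =  1 → B
  i= 4: I-B =  7 → H
  i= 5: K-B =  9 → J
  i= 6: G-Z =  7 → H
  i= 7: S-R =  1 → B
  i= 8: N-M =  1 → B
  i= 9: Y-R =  7 → H
  i=10: H-Y =  9 → J
  i=11: R-K =  7 → H
  shifts repeat with period 5: JHBBH

JHBBH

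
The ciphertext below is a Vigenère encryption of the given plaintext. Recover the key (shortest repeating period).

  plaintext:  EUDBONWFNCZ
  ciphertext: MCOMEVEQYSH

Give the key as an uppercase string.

IILLQ

  i= 0: M-E =  8 → I
  i= 1: C-U =  8 → I
  i= 2: O-D = 11 → L
  i= 3: M-B = 11 → L
  i= 4: E-O = 16 → Q
  i= 5: V-N =  8 → I
  i= 6: E-W =  8 → I
  i= 7: Q-F = 11 → L
  i= 8: Y-N = 11 → L
  i= 9: S-C = 16 → Q
  i=10: H-Z =  8 → I
  shifts repeat with period 5: IILLQ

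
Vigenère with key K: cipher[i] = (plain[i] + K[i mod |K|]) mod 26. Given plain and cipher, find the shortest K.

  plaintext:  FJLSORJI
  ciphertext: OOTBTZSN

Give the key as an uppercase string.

JFI

  i= 0: O-F =  9 → J
  i= 1: O-J =  5 → F
  i= 2: T-L =  8 → I
  i= 3: B-S =  9 → J
  i= 4: T-O =  5 → F
  i= 5: Z-R =  8 → I
  i= 6: S-J =  9 → J
  i= 7: N-I =  5 → F
  shifts repeat with period 3: JFI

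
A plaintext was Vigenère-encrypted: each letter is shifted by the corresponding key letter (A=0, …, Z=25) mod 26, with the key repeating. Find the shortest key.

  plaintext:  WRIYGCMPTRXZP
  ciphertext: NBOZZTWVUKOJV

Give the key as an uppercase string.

  i= 0: N-W = 17 → R
  i= 1: B-R = 10 → K
  i= 2: O-I =  6 → G
  i= 3: Z-Y =  1 → B
  i= 4: Z-G = 19 → T
  i= 5: T-C = 17 → R
  i= 6: W-M = 10 → K
  i= 7: V-P =  6 → G
  i= 8: U-T =  1 → B
  i= 9: K-R = 19 → T
  i=10: O-X = 17 → R
  i=11: J-Z = 10 → K
  i=12: V-P =  6 → G
  shifts repeat with period 5: RKGBT

RKGBT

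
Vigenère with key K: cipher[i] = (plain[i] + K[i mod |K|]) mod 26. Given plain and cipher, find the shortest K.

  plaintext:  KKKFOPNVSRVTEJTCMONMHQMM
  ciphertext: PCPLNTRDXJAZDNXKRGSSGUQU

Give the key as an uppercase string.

FSFGZEEI

  i= 0: P-K =  5 → F
  i= 1: C-K = 18 → S
  i= 2: P-K =  5 → F
  i= 3: L-F =  6 → G
  i= 4: N-O = 25 → Z
  i= 5: T-P =  4 → E
  i= 6: R-N =  4 → E
  i= 7: D-V =  8 → I
  i= 8: X-S =  5 → F
  i= 9: J-R = 18 → S
  i=10: A-V =  5 → F
  i=11: Z-T =  6 → G
  i=12: D-E = 25 → Z
  i=13: N-J =  4 → E
  i=14: X-T =  4 → E
  i=15: K-C =  8 → I
  i=16: R-M =  5 → F
  i=17: G-O = 18 → S
  i=18: S-N =  5 → F
  i=19: S-M =  6 → G
  i=20: G-H = 25 → Z
  i=21: U-Q =  4 → E
  i=22: Q-M =  4 → E
  i=23: U-M =  8 → I
  shifts repeat with period 8: FSFGZEEI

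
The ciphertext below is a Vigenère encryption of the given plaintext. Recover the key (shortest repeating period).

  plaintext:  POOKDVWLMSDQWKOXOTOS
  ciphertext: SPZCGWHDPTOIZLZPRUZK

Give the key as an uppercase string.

  i= 0: S-P =  3 → D
  i= 1: P-O =  1 → B
  i= 2: Z-O = 11 → L
  i= 3: C-K = 18 → S
  i= 4: G-D =  3 → D
  i= 5: W-V =  1 → B
  i= 6: H-W = 11 → L
  i= 7: D-L = 18 → S
  i= 8: P-M =  3 → D
  i= 9: T-S =  1 → B
  i=10: O-D = 11 → L
  i=11: I-Q = 18 → S
  i=12: Z-W =  3 → D
  i=13: L-K =  1 → B
  i=14: Z-O = 11 → L
  i=15: P-X = 18 → S
  i=16: R-O =  3 → D
  i=17: U-T =  1 → B
  i=18: Z-O = 11 → L
  i=19: K-S = 18 → S
  shifts repeat with period 4: DBLS

DBLS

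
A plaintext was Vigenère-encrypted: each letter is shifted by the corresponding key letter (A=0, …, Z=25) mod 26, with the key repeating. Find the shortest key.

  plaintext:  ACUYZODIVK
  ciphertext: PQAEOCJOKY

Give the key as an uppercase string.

POGG

  i= 0: P-A = 15 → P
  i= 1: Q-C = 14 → O
  i= 2: A-U =  6 → G
  i= 3: E-Y =  6 → G
  i= 4: O-Z = 15 → P
  i= 5: C-O = 14 → O
  i= 6: J-D =  6 → G
  i= 7: O-I =  6 → G
  i= 8: K-V = 15 → P
  i= 9: Y-K = 14 → O
  shifts repeat with period 4: POGG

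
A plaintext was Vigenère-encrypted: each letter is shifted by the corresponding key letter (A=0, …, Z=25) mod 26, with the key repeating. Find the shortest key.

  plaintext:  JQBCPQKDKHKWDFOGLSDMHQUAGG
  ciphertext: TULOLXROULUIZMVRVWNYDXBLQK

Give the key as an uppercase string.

  i= 0: T-J = 10 → K
  i= 1: U-Q =  4 → E
  i= 2: L-B = 10 → K
  i= 3: O-C = 12 → M
  i= 4: L-P = 22 → W
  i= 5: X-Q =  7 → H
  i= 6: R-K =  7 → H
  i= 7: O-D = 11 → L
  i= 8: U-K = 10 → K
  i= 9: L-H =  4 → E
  i=10: U-K = 10 → K
  i=11: I-W = 12 → M
  i=12: Z-D = 22 → W
  i=13: M-F =  7 → H
  i=14: V-O =  7 → H
  i=15: R-G = 11 → L
  i=16: V-L = 10 → K
  i=17: W-S =  4 → E
  i=18: N-D = 10 → K
  i=19: Y-M = 12 → M
  i=20: D-H = 22 → W
  i=21: X-Q =  7 → H
  i=22: B-U =  7 → H
  i=23: L-A = 11 → L
  i=24: Q-G = 10 → K
  i=25: K-G =  4 → E
  shifts repeat with period 8: KEKMWHHL

KEKMWHHL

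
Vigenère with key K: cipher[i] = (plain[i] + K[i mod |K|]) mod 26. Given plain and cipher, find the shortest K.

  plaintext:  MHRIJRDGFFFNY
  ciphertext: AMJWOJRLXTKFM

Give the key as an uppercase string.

  i= 0: A-M = 14 → O
  i= 1: M-H =  5 → F
  i= 2: J-R = 18 → S
  i= 3: W-I = 14 → O
  i= 4: O-J =  5 → F
  i= 5: J-R = 18 → S
  i= 6: R-D = 14 → O
  i= 7: L-G =  5 → F
  i= 8: X-F = 18 → S
  i= 9: T-F = 14 → O
  i=10: K-F =  5 → F
  i=11: F-N = 18 → S
  i=12: M-Y = 14 → O
  shifts repeat with period 3: OFS

OFS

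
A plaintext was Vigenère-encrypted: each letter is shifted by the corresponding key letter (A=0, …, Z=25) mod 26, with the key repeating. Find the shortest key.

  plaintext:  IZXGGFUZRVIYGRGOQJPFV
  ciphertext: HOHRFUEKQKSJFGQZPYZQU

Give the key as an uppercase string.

ZPKL

  i= 0: H-I = 25 → Z
  i= 1: O-Z = 15 → P
  i= 2: H-X = 10 → K
  i= 3: R-G = 11 → L
  i= 4: F-G = 25 → Z
  i= 5: U-F = 15 → P
  i= 6: E-U = 10 → K
  i= 7: K-Z = 11 → L
  i= 8: Q-R = 25 → Z
  i= 9: K-V = 15 → P
  i=10: S-I = 10 → K
  i=11: J-Y = 11 → L
  i=12: F-G = 25 → Z
  i=13: G-R = 15 → P
  i=14: Q-G = 10 → K
  i=15: Z-O = 11 → L
  i=16: P-Q = 25 → Z
  i=17: Y-J = 15 → P
  i=18: Z-P = 10 → K
  i=19: Q-F = 11 → L
  i=20: U-V = 25 → Z
  shifts repeat with period 4: ZPKL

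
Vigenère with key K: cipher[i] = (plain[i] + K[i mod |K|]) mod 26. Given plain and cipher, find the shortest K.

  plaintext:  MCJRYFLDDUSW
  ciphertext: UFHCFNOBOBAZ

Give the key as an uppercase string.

  i= 0: U-M =  8 → I
  i= 1: F-C =  3 → D
  i= 2: H-J = 24 → Y
  i= 3: C-R = 11 → L
  i= 4: F-Y =  7 → H
  i= 5: N-F =  8 → I
  i= 6: O-L =  3 → D
  i= 7: B-D = 24 → Y
  i= 8: O-D = 11 → L
  i= 9: B-U =  7 → H
  i=10: A-S =  8 → I
  i=11: Z-W =  3 → D
  shifts repeat with period 5: IDYLH

IDYLH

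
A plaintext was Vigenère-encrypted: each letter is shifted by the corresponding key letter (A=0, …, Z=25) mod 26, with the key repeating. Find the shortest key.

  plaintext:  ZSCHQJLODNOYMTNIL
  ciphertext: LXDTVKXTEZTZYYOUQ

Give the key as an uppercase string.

  i= 0: L-Z = 12 → M
  i= 1: X-S =  5 → F
  i= 2: D-C =  1 → B
  i= 3: T-H = 12 → M
  i= 4: V-Q =  5 → F
  i= 5: K-J =  1 → B
  i= 6: X-L = 12 → M
  i= 7: T-O =  5 → F
  i= 8: E-D =  1 → B
  i= 9: Z-N = 12 → M
  i=10: T-O =  5 → F
  i=11: Z-Y =  1 → B
  i=12: Y-M = 12 → M
  i=13: Y-T =  5 → F
  i=14: O-N =  1 → B
  i=15: U-I = 12 → M
  i=16: Q-L =  5 → F
  shifts repeat with period 3: MFB

MFB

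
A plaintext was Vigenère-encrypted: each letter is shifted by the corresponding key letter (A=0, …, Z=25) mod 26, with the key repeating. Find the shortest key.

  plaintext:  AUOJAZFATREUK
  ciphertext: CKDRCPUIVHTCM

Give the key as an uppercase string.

CQPI

  i= 0: C-A =  2 → C
  i= 1: K-U = 16 → Q
  i= 2: D-O = 15 → P
  i= 3: R-J =  8 → I
  i= 4: C-A =  2 → C
  i= 5: P-Z = 16 → Q
  i= 6: U-F = 15 → P
  i= 7: I-A =  8 → I
  i= 8: V-T =  2 → C
  i= 9: H-R = 16 → Q
  i=10: T-E = 15 → P
  i=11: C-U =  8 → I
  i=12: M-K =  2 → C
  shifts repeat with period 4: CQPI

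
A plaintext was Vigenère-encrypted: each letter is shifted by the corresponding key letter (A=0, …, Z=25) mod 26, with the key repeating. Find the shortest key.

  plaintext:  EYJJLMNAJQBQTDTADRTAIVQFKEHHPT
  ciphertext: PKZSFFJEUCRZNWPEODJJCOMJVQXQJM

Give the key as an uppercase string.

  i= 0: P-E = 11 → L
  i= 1: K-Y = 12 → M
  i= 2: Z-J = 16 → Q
  i= 3: S-J =  9 → J
  i= 4: F-L = 20 → U
  i= 5: F-M = 19 → T
  i= 6: J-N = 22 → W
  i= 7: E-A =  4 → E
  i= 8: U-J = 11 → L
  i= 9: C-Q = 12 → M
  i=10: R-B = 16 → Q
  i=11: Z-Q =  9 → J
  i=12: N-T = 20 → U
  i=13: W-D = 19 → T
  i=14: P-T = 22 → W
  i=15: E-A =  4 → E
  i=16: O-D = 11 → L
  i=17: D-R = 12 → M
  i=18: J-T = 16 → Q
  i=19: J-A =  9 → J
  i=20: C-I = 20 → U
  i=21: O-V = 19 → T
  i=22: M-Q = 22 → W
  i=23: J-F =  4 → E
  i=24: V-K = 11 → L
  i=25: Q-E = 12 → M
  i=26: X-H = 16 → Q
  i=27: Q-H =  9 → J
  i=28: J-P = 20 → U
  i=29: M-T = 19 → T
  shifts repeat with period 8: LMQJUTWE

LMQJUTWE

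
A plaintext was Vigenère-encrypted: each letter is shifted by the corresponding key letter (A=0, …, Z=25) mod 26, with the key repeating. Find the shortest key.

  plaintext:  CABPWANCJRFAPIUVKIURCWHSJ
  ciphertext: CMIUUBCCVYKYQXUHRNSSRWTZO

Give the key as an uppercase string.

  i= 0: C-C =  0 → A
  i= 1: M-A = 12 → M
  i= 2: I-B =  7 → H
  i= 3: U-P =  5 → F
  i= 4: U-W = 24 → Y
  i= 5: B-A =  1 → B
  i= 6: C-N = 15 → P
  i= 7: C-C =  0 → A
  i= 8: V-J = 12 → M
  i= 9: Y-R =  7 → H
  i=10: K-F =  5 → F
  i=11: Y-A = 24 → Y
  i=12: Q-P =  1 → B
  i=13: X-I = 15 → P
  i=14: U-U =  0 → A
  i=15: H-V = 12 → M
  i=16: R-K =  7 → H
  i=17: N-I =  5 → F
  i=18: S-U = 24 → Y
  i=19: S-R =  1 → B
  i=20: R-C = 15 → P
  i=21: W-W =  0 → A
  i=22: T-H = 12 → M
  i=23: Z-S =  7 → H
  i=24: O-J =  5 → F
  shifts repeat with period 7: AMHFYBP

AMHFYBP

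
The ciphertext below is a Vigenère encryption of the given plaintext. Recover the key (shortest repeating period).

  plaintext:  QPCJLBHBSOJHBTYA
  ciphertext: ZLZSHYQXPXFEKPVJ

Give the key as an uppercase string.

  i= 0: Z-Q =  9 → J
  i= 1: L-P = 22 → W
  i= 2: Z-C = 23 → X
  i= 3: S-J =  9 → J
  i= 4: H-L = 22 → W
  i= 5: Y-B = 23 → X
  i= 6: Q-H =  9 → J
  i= 7: X-B = 22 → W
  i= 8: P-S = 23 → X
  i= 9: X-O =  9 → J
  i=10: F-J = 22 → W
  i=11: E-H = 23 → X
  i=12: K-B =  9 → J
  i=13: P-T = 22 → W
  i=14: V-Y = 23 → X
  i=15: J-A =  9 → J
  shifts repeat with period 3: JWX

JWX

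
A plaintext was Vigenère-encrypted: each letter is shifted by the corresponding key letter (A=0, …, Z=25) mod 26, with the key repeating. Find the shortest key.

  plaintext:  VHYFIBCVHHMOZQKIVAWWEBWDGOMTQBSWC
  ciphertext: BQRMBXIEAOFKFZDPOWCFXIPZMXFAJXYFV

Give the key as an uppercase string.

  i= 0: B-V =  6 → G
  i= 1: Q-H =  9 → J
  i= 2: R-Y = 19 → T
  i= 3: M-F =  7 → H
  i= 4: B-I = 19 → T
  i= 5: X-B = 22 → W
  i= 6: I-C =  6 → G
  i= 7: E-V =  9 → J
  i= 8: A-H = 19 → T
  i= 9: O-H =  7 → H
  i=10: F-M = 19 → T
  i=11: K-O = 22 → W
  i=12: F-Z =  6 → G
  i=13: Z-Q =  9 → J
  i=14: D-K = 19 → T
  i=15: P-I =  7 → H
  i=16: O-V = 19 → T
  i=17: W-A = 22 → W
  i=18: C-W =  6 → G
  i=19: F-W =  9 → J
  i=20: X-E = 19 → T
  i=21: I-B =  7 → H
  i=22: P-W = 19 → T
  i=23: Z-D = 22 → W
  i=24: M-G =  6 → G
  i=25: X-O =  9 → J
  i=26: F-M = 19 → T
  i=27: A-T =  7 → H
  i=28: J-Q = 19 → T
  i=29: X-B = 22 → W
  i=30: Y-S =  6 → G
  i=31: F-W =  9 → J
  i=32: V-C = 19 → T
  shifts repeat with period 6: GJTHTW

GJTHTW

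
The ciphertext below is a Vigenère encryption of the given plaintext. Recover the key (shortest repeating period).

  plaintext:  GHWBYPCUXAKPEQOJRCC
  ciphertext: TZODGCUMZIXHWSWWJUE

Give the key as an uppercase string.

  i= 0: T-G = 13 → N
  i= 1: Z-H = 18 → S
  i= 2: O-W = 18 → S
  i= 3: D-B =  2 → C
  i= 4: G-Y =  8 → I
  i= 5: C-P = 13 → N
  i= 6: U-C = 18 → S
  i= 7: M-U = 18 → S
  i= 8: Z-X =  2 → C
  i= 9: I-A =  8 → I
  i=10: X-K = 13 → N
  i=11: H-P = 18 → S
  i=12: W-E = 18 → S
  i=13: S-Q =  2 → C
  i=14: W-O =  8 → I
  i=15: W-J = 13 → N
  i=16: J-R = 18 → S
  i=17: U-C = 18 → S
  i=18: E-C =  2 → C
  shifts repeat with period 5: NSSCI

NSSCI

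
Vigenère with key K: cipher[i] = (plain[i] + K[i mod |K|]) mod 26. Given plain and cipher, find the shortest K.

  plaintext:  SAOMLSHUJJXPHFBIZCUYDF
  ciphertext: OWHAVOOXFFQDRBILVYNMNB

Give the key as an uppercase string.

  i= 0: O-S = 22 → W
  i= 1: W-A = 22 → W
  i= 2: H-O = 19 → T
  i= 3: A-M = 14 → O
  i= 4: V-L = 10 → K
  i= 5: O-S = 22 → W
  i= 6: O-H =  7 → H
  i= 7: X-U =  3 → D
  i= 8: F-J = 22 → W
  i= 9: F-J = 22 → W
  i=10: Q-X = 19 → T
  i=11: D-P = 14 → O
  i=12: R-H = 10 → K
  i=13: B-F = 22 → W
  i=14: I-B =  7 → H
  i=15: L-I =  3 → D
  i=16: V-Z = 22 → W
  i=17: Y-C = 22 → W
  i=18: N-U = 19 → T
  i=19: M-Y = 14 → O
  i=20: N-D = 10 → K
  i=21: B-F = 22 → W
  shifts repeat with period 8: WWTOKWHD

WWTOKWHD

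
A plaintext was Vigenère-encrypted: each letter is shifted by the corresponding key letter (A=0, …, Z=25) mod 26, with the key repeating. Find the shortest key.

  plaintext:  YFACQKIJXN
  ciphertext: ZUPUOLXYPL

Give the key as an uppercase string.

BPPSY

  i= 0: Z-Y =  1 → B
  i= 1: U-F = 15 → P
  i= 2: P-A = 15 → P
  i= 3: U-C = 18 → S
  i= 4: O-Q = 24 → Y
  i= 5: L-K =  1 → B
  i= 6: X-I = 15 → P
  i= 7: Y-J = 15 → P
  i= 8: P-X = 18 → S
  i= 9: L-N = 24 → Y
  shifts repeat with period 5: BPPSY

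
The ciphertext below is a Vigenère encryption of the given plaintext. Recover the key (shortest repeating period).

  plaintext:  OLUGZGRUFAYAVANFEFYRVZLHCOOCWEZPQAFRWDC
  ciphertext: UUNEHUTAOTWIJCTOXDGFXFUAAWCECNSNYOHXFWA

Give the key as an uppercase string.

  i= 0: U-O =  6 → G
  i= 1: U-L =  9 → J
  i= 2: N-U = 19 → T
  i= 3: E-G = 24 → Y
  i= 4: H-Z =  8 → I
  i= 5: U-G = 14 → O
  i= 6: T-R =  2 → C
  i= 7: A-U =  6 → G
  i= 8: O-F =  9 → J
  i= 9: T-A = 19 → T
  i=10: W-Y = 24 → Y
  i=11: I-A =  8 → I
  i=12: J-V = 14 → O
  i=13: C-A =  2 → C
  i=14: T-N =  6 → G
  i=15: O-F =  9 → J
  i=16: X-E = 19 → T
  i=17: D-F = 24 → Y
  i=18: G-Y =  8 → I
  i=19: F-R = 14 → O
  i=20: X-V =  2 → C
  i=21: F-Z =  6 → G
  i=22: U-L =  9 → J
  i=23: A-H = 19 → T
  i=24: A-C = 24 → Y
  i=25: W-O =  8 → I
  i=26: C-O = 14 → O
  i=27: E-C =  2 → C
  i=28: C-W =  6 → G
  i=29: N-E =  9 → J
  i=30: S-Z = 19 → T
  i=31: N-P = 24 → Y
  i=32: Y-Q =  8 → I
  i=33: O-A = 14 → O
  i=34: H-F =  2 → C
  i=35: X-R =  6 → G
  i=36: F-W =  9 → J
  i=37: W-D = 19 → T
  i=38: A-C = 24 → Y
  shifts repeat with period 7: GJTYIOC

GJTYIOC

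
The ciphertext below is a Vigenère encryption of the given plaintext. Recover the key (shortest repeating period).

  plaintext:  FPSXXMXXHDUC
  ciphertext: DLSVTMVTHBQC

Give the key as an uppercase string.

  i= 0: D-F = 24 → Y
  i= 1: L-P = 22 → W
  i= 2: S-S =  0 → A
  i= 3: V-X = 24 → Y
  i= 4: T-X = 22 → W
  i= 5: M-M =  0 → A
  i= 6: V-X = 24 → Y
  i= 7: T-X = 22 → W
  i= 8: H-H =  0 → A
  i= 9: B-D = 24 → Y
  i=10: Q-U = 22 → W
  i=11: C-C =  0 → A
  shifts repeat with period 3: YWA

YWA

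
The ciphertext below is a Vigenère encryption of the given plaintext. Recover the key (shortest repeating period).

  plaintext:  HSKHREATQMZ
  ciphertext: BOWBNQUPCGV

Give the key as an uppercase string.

  i= 0: B-H = 20 → U
  i= 1: O-S = 22 → W
  i= 2: W-K = 12 → M
  i= 3: B-H = 20 → U
  i= 4: N-R = 22 → W
  i= 5: Q-E = 12 → M
  i= 6: U-A = 20 → U
  i= 7: P-T = 22 → W
  i= 8: C-Q = 12 → M
  i= 9: G-M = 20 → U
  i=10: V-Z = 22 → W
  shifts repeat with period 3: UWM

UWM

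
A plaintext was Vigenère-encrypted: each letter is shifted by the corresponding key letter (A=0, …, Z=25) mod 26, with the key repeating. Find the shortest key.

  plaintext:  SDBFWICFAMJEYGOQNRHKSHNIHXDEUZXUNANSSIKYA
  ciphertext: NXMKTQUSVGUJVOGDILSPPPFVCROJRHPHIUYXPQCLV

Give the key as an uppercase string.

VULFXISN

  i= 0: N-S = 21 → V
  i= 1: X-D = 20 → U
  i= 2: M-B = 11 → L
  i= 3: K-F =  5 → F
  i= 4: T-W = 23 → X
  i= 5: Q-I =  8 → I
  i= 6: U-C = 18 → S
  i= 7: S-F = 13 → N
  i= 8: V-A = 21 → V
  i= 9: G-M = 20 → U
  i=10: U-J = 11 → L
  i=11: J-E =  5 → F
  i=12: V-Y = 23 → X
  i=13: O-G =  8 → I
  i=14: G-O = 18 → S
  i=15: D-Q = 13 → N
  i=16: I-N = 21 → V
  i=17: L-R = 20 → U
  i=18: S-H = 11 → L
  i=19: P-K =  5 → F
  i=20: P-S = 23 → X
  i=21: P-H =  8 → I
  i=22: F-N = 18 → S
  i=23: V-I = 13 → N
  i=24: C-H = 21 → V
  i=25: R-X = 20 → U
  i=26: O-D = 11 → L
  i=27: J-E =  5 → F
  i=28: R-U = 23 → X
  i=29: H-Z =  8 → I
  i=30: P-X = 18 → S
  i=31: H-U = 13 → N
  i=32: I-N = 21 → V
  i=33: U-A = 20 → U
  i=34: Y-N = 11 → L
  i=35: X-S =  5 → F
  i=36: P-S = 23 → X
  i=37: Q-I =  8 → I
  i=38: C-K = 18 → S
  i=39: L-Y = 13 → N
  i=40: V-A = 21 → V
  shifts repeat with period 8: VULFXISN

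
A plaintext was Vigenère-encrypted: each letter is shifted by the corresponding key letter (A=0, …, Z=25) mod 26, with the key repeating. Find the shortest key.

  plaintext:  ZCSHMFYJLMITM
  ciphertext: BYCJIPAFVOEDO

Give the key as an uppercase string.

  i= 0: B-Z =  2 → C
  i= 1: Y-C = 22 → W
  i= 2: C-S = 10 → K
  i= 3: J-H =  2 → C
  i= 4: I-M = 22 → W
  i= 5: P-F = 10 → K
  i= 6: A-Y =  2 → C
  i= 7: F-J = 22 → W
  i= 8: V-L = 10 → K
  i= 9: O-M =  2 → C
  i=10: E-I = 22 → W
  i=11: D-T = 10 → K
  i=12: O-M =  2 → C
  shifts repeat with period 3: CWK

CWK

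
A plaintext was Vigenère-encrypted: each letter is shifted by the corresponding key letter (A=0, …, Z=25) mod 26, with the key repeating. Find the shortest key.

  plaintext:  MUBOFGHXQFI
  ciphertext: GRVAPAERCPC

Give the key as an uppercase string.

UXUMK

  i= 0: G-M = 20 → U
  i= 1: R-U = 23 → X
  i= 2: V-B = 20 → U
  i= 3: A-O = 12 → M
  i= 4: P-F = 10 → K
  i= 5: A-G = 20 → U
  i= 6: E-H = 23 → X
  i= 7: R-X = 20 → U
  i= 8: C-Q = 12 → M
  i= 9: P-F = 10 → K
  i=10: C-I = 20 → U
  shifts repeat with period 5: UXUMK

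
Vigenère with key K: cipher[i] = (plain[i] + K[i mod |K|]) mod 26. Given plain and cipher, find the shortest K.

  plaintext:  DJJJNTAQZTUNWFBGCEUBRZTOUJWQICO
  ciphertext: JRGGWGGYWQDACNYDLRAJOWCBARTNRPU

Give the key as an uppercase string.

  i= 0: J-D =  6 → G
  i= 1: R-J =  8 → I
  i= 2: G-J = 23 → X
  i= 3: G-J = 23 → X
  i= 4: W-N =  9 → J
  i= 5: G-T = 13 → N
  i= 6: G-A =  6 → G
  i= 7: Y-Q =  8 → I
  i= 8: W-Z = 23 → X
  i= 9: Q-T = 23 → X
  i=10: D-U =  9 → J
  i=11: A-N = 13 → N
  i=12: C-W =  6 → G
  i=13: N-F =  8 → I
  i=14: Y-B = 23 → X
  i=15: D-G = 23 → X
  i=16: L-C =  9 → J
  i=17: R-E = 13 → N
  i=18: A-U =  6 → G
  i=19: J-B =  8 → I
  i=20: O-R = 23 → X
  i=21: W-Z = 23 → X
  i=22: C-T =  9 → J
  i=23: B-O = 13 → N
  i=24: A-U =  6 → G
  i=25: R-J =  8 → I
  i=26: T-W = 23 → X
  i=27: N-Q = 23 → X
  i=28: R-I =  9 → J
  i=29: P-C = 13 → N
  i=30: U-O =  6 → G
  shifts repeat with period 6: GIXXJN

GIXXJN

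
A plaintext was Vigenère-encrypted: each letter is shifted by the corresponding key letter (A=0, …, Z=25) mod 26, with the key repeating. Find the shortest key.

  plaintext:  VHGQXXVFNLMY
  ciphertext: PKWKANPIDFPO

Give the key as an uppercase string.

UDQ

  i= 0: P-V = 20 → U
  i= 1: K-H =  3 → D
  i= 2: W-G = 16 → Q
  i= 3: K-Q = 20 → U
  i= 4: A-X =  3 → D
  i= 5: N-X = 16 → Q
  i= 6: P-V = 20 → U
  i= 7: I-F =  3 → D
  i= 8: D-N = 16 → Q
  i= 9: F-L = 20 → U
  i=10: P-M =  3 → D
  i=11: O-Y = 16 → Q
  shifts repeat with period 3: UDQ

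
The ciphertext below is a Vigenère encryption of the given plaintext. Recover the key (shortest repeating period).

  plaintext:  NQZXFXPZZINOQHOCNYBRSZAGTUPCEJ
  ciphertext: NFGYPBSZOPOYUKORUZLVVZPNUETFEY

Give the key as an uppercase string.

APHBKED

  i= 0: N-N =  0 → A
  i= 1: F-Q = 15 → P
  i= 2: G-Z =  7 → H
  i= 3: Y-X =  1 → B
  i= 4: P-F = 10 → K
  i= 5: B-X =  4 → E
  i= 6: S-P =  3 → D
  i= 7: Z-Z =  0 → A
  i= 8: O-Z = 15 → P
  i= 9: P-I =  7 → H
  i=10: O-N =  1 → B
  i=11: Y-O = 10 → K
  i=12: U-Q =  4 → E
  i=13: K-H =  3 → D
  i=14: O-O =  0 → A
  i=15: R-C = 15 → P
  i=16: U-N =  7 → H
  i=17: Z-Y =  1 → B
  i=18: L-B = 10 → K
  i=19: V-R =  4 → E
  i=20: V-S =  3 → D
  i=21: Z-Z =  0 → A
  i=22: P-A = 15 → P
  i=23: N-G =  7 → H
  i=24: U-T =  1 → B
  i=25: E-U = 10 → K
  i=26: T-P =  4 → E
  i=27: F-C =  3 → D
  i=28: E-E =  0 → A
  i=29: Y-J = 15 → P
  shifts repeat with period 7: APHBKED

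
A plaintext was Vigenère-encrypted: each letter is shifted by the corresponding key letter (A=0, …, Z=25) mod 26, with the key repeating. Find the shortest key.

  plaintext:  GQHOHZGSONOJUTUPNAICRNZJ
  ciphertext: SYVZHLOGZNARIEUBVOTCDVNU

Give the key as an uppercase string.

MIOLA

  i= 0: S-G = 12 → M
  i= 1: Y-Q =  8 → I
  i= 2: V-H = 14 → O
  i= 3: Z-O = 11 → L
  i= 4: H-H =  0 → A
  i= 5: L-Z = 12 → M
  i= 6: O-G =  8 → I
  i= 7: G-S = 14 → O
  i= 8: Z-O = 11 → L
  i= 9: N-N =  0 → A
  i=10: A-O = 12 → M
  i=11: R-J =  8 → I
  i=12: I-U = 14 → O
  i=13: E-T = 11 → L
  i=14: U-U =  0 → A
  i=15: B-P = 12 → M
  i=16: V-N =  8 → I
  i=17: O-A = 14 → O
  i=18: T-I = 11 → L
  i=19: C-C =  0 → A
  i=20: D-R = 12 → M
  i=21: V-N =  8 → I
  i=22: N-Z = 14 → O
  i=23: U-J = 11 → L
  shifts repeat with period 5: MIOLA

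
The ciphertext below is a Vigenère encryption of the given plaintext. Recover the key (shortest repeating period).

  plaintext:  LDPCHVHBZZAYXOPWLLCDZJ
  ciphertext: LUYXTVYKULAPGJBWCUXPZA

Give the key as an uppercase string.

  i= 0: L-L =  0 → A
  i= 1: U-D = 17 → R
  i= 2: Y-P =  9 → J
  i= 3: X-C = 21 → V
  i= 4: T-H = 12 → M
  i= 5: V-V =  0 → A
  i= 6: Y-H = 17 → R
  i= 7: K-B =  9 → J
  i= 8: U-Z = 21 → V
  i= 9: L-Z = 12 → M
  i=10: A-A =  0 → A
  i=11: P-Y = 17 → R
  i=12: G-X =  9 → J
  i=13: J-O = 21 → V
  i=14: B-P = 12 → M
  i=15: W-W =  0 → A
  i=16: C-L = 17 → R
  i=17: U-L =  9 → J
  i=18: X-C = 21 → V
  i=19: P-D = 12 → M
  i=20: Z-Z =  0 → A
  i=21: A-J = 17 → R
  shifts repeat with period 5: ARJVM

ARJVM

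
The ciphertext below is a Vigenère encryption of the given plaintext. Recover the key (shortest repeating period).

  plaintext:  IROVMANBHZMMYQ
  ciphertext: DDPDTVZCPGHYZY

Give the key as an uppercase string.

VMBIH

  i= 0: D-I = 21 → V
  i= 1: D-R = 12 → M
  i= 2: P-O =  1 → B
  i= 3: D-V =  8 → I
  i= 4: T-M =  7 → H
  i= 5: V-A = 21 → V
  i= 6: Z-N = 12 → M
  i= 7: C-B =  1 → B
  i= 8: P-H =  8 → I
  i= 9: G-Z =  7 → H
  i=10: H-M = 21 → V
  i=11: Y-M = 12 → M
  i=12: Z-Y =  1 → B
  i=13: Y-Q =  8 → I
  shifts repeat with period 5: VMBIH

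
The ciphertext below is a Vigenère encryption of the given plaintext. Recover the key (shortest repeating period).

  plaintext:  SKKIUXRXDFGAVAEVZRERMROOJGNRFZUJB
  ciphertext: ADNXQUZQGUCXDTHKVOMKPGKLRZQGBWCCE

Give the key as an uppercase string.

ITDPWX

  i= 0: A-S =  8 → I
  i= 1: D-K = 19 → T
  i= 2: N-K =  3 → D
  i= 3: X-I = 15 → P
  i= 4: Q-U = 22 → W
  i= 5: U-X = 23 → X
  i= 6: Z-R =  8 → I
  i= 7: Q-X = 19 → T
  i= 8: G-D =  3 → D
  i= 9: U-F = 15 → P
  i=10: C-G = 22 → W
  i=11: X-A = 23 → X
  i=12: D-V =  8 → I
  i=13: T-A = 19 → T
  i=14: H-E =  3 → D
  i=15: K-V = 15 → P
  i=16: V-Z = 22 → W
  i=17: O-R = 23 → X
  i=18: M-E =  8 → I
  i=19: K-R = 19 → T
  i=20: P-M =  3 → D
  i=21: G-R = 15 → P
  i=22: K-O = 22 → W
  i=23: L-O = 23 → X
  i=24: R-J =  8 → I
  i=25: Z-G = 19 → T
  i=26: Q-N =  3 → D
  i=27: G-R = 15 → P
  i=28: B-F = 22 → W
  i=29: W-Z = 23 → X
  i=30: C-U =  8 → I
  i=31: C-J = 19 → T
  i=32: E-B =  3 → D
  shifts repeat with period 6: ITDPWX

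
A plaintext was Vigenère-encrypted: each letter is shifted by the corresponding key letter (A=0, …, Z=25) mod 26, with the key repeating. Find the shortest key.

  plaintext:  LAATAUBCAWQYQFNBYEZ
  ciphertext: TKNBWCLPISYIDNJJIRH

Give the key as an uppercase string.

IKNIW

  i= 0: T-L =  8 → I
  i= 1: K-A = 10 → K
  i= 2: N-A = 13 → N
  i= 3: B-T =  8 → I
  i= 4: W-A = 22 → W
  i= 5: C-U =  8 → I
  i= 6: L-B = 10 → K
  i= 7: P-C = 13 → N
  i= 8: I-A =  8 → I
  i= 9: S-W = 22 → W
  i=10: Y-Q =  8 → I
  i=11: I-Y = 10 → K
  i=12: D-Q = 13 → N
  i=13: N-F =  8 → I
  i=14: J-N = 22 → W
  i=15: J-B =  8 → I
  i=16: I-Y = 10 → K
  i=17: R-E = 13 → N
  i=18: H-Z =  8 → I
  shifts repeat with period 5: IKNIW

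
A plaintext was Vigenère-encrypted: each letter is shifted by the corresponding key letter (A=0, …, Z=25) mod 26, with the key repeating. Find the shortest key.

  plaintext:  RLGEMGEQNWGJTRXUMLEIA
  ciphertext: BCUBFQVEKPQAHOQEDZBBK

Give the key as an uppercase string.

KROXT

  i= 0: B-R = 10 → K
  i= 1: C-L = 17 → R
  i= 2: U-G = 14 → O
  i= 3: B-E = 23 → X
  i= 4: F-M = 19 → T
  i= 5: Q-G = 10 → K
  i= 6: V-E = 17 → R
  i= 7: E-Q = 14 → O
  i= 8: K-N = 23 → X
  i= 9: P-W = 19 → T
  i=10: Q-G = 10 → K
  i=11: A-J = 17 → R
  i=12: H-T = 14 → O
  i=13: O-R = 23 → X
  i=14: Q-X = 19 → T
  i=15: E-U = 10 → K
  i=16: D-M = 17 → R
  i=17: Z-L = 14 → O
  i=18: B-E = 23 → X
  i=19: B-I = 19 → T
  i=20: K-A = 10 → K
  shifts repeat with period 5: KROXT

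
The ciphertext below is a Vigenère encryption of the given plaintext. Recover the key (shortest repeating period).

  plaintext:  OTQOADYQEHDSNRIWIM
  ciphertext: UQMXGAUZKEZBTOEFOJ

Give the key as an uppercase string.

  i= 0: U-O =  6 → G
  i= 1: Q-T = 23 → X
  i= 2: M-Q = 22 → W
  i= 3: X-O =  9 → J
  i= 4: G-A =  6 → G
  i= 5: A-D = 23 → X
  i= 6: U-Y = 22 → W
  i= 7: Z-Q =  9 → J
  i= 8: K-E =  6 → G
  i= 9: E-H = 23 → X
  i=10: Z-D = 22 → W
  i=11: B-S =  9 → J
  i=12: T-N =  6 → G
  i=13: O-R = 23 → X
  i=14: E-I = 22 → W
  i=15: F-W =  9 → J
  i=16: O-I =  6 → G
  i=17: J-M = 23 → X
  shifts repeat with period 4: GXWJ

GXWJ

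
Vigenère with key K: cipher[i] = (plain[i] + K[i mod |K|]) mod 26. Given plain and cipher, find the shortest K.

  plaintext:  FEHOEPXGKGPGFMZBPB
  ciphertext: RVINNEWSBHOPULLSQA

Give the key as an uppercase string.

MRBZJPZ

  i= 0: R-F = 12 → M
  i= 1: V-E = 17 → R
  i= 2: I-H =  1 → B
  i= 3: N-O = 25 → Z
  i= 4: N-E =  9 → J
  i= 5: E-P = 15 → P
  i= 6: W-X = 25 → Z
  i= 7: S-G = 12 → M
  i= 8: B-K = 17 → R
  i= 9: H-G =  1 → B
  i=10: O-P = 25 → Z
  i=11: P-G =  9 → J
  i=12: U-F = 15 → P
  i=13: L-M = 25 → Z
  i=14: L-Z = 12 → M
  i=15: S-B = 17 → R
  i=16: Q-P =  1 → B
  i=17: A-B = 25 → Z
  shifts repeat with period 7: MRBZJPZ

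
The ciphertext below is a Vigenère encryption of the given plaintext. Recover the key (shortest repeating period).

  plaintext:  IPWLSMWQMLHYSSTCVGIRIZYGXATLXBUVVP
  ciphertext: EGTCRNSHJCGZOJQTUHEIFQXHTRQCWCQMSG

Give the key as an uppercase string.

  i= 0: E-I = 22 → W
  i= 1: G-P = 17 → R
  i= 2: T-W = 23 → X
  i= 3: C-L = 17 → R
  i= 4: R-S = 25 → Z
  i= 5: N-M =  1 → B
  i= 6: S-W = 22 → W
  i= 7: H-Q = 17 → R
  i= 8: J-M = 23 → X
  i= 9: C-L = 17 → R
  i=10: G-H = 25 → Z
  i=11: Z-Y =  1 → B
  i=12: O-S = 22 → W
  i=13: J-S = 17 → R
  i=14: Q-T = 23 → X
  i=15: T-C = 17 → R
  i=16: U-V = 25 → Z
  i=17: H-G =  1 → B
  i=18: E-I = 22 → W
  i=19: I-R = 17 → R
  i=20: F-I = 23 → X
  i=21: Q-Z = 17 → R
  i=22: X-Y = 25 → Z
  i=23: H-G =  1 → B
  i=24: T-X = 22 → W
  i=25: R-A = 17 → R
  i=26: Q-T = 23 → X
  i=27: C-L = 17 → R
  i=28: W-X = 25 → Z
  i=29: C-B =  1 → B
  i=30: Q-U = 22 → W
  i=31: M-V = 17 → R
  i=32: S-V = 23 → X
  i=33: G-P = 17 → R
  shifts repeat with period 6: WRXRZB

WRXRZB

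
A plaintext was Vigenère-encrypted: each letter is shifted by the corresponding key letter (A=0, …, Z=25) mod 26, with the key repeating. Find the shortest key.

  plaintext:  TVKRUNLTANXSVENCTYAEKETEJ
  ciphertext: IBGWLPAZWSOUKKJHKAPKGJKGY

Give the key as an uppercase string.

PGWFRC

  i= 0: I-T = 15 → P
  i= 1: B-V =  6 → G
  i= 2: G-K = 22 → W
  i= 3: W-R =  5 → F
  i= 4: L-U = 17 → R
  i= 5: P-N =  2 → C
  i= 6: A-L = 15 → P
  i= 7: Z-T =  6 → G
  i= 8: W-A = 22 → W
  i= 9: S-N =  5 → F
  i=10: O-X = 17 → R
  i=11: U-S =  2 → C
  i=12: K-V = 15 → P
  i=13: K-E =  6 → G
  i=14: J-N = 22 → W
  i=15: H-C =  5 → F
  i=16: K-T = 17 → R
  i=17: A-Y =  2 → C
  i=18: P-A = 15 → P
  i=19: K-E =  6 → G
  i=20: G-K = 22 → W
  i=21: J-E =  5 → F
  i=22: K-T = 17 → R
  i=23: G-E =  2 → C
  i=24: Y-J = 15 → P
  shifts repeat with period 6: PGWFRC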